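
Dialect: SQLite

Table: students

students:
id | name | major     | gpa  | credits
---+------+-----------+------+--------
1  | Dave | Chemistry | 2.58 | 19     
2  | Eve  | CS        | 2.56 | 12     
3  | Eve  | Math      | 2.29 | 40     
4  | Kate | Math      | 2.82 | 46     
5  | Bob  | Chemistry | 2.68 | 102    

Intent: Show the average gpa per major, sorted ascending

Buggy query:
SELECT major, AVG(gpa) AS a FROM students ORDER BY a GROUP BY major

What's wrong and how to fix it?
Bug: GROUP BY must precede ORDER BY

Fix: Reorder: SELECT … FROM … GROUP BY … ORDER BY …

Corrected query:
SELECT major, AVG(gpa) AS a FROM students GROUP BY major ORDER BY a

Result:
major     | a    
----------+------
Math      | 2.555
CS        | 2.56 
Chemistry | 2.63 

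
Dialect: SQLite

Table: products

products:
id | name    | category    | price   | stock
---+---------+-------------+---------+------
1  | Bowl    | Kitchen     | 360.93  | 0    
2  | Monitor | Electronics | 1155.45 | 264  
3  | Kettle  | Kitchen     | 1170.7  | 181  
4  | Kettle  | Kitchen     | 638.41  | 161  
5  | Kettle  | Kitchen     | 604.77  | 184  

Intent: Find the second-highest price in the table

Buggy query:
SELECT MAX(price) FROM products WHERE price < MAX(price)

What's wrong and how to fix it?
Bug: The inner MAX is an aggregate inside WHERE, which is not allowed

Fix: Compute the overall MAX in a subquery, then take MAX of rows below it

Corrected query:
SELECT MAX(price) FROM products WHERE price < (SELECT MAX(price) FROM products)

Result:
MAX(price)
----------
1155.45   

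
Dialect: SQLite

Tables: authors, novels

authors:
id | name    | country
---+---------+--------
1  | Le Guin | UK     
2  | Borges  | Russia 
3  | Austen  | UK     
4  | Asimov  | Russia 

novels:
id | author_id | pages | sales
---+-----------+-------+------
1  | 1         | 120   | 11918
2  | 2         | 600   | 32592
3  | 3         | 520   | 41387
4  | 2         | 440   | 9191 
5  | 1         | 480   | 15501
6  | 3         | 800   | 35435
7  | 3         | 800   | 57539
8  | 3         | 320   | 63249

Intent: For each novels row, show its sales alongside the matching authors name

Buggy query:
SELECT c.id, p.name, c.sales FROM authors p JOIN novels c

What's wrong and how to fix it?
Bug: JOIN with no ON clause produces a cartesian product; every novels row pairs with every authors row

Fix: Add ON c.author_id = p.id to the JOIN

Corrected query:
SELECT c.id, p.name, c.sales FROM authors p JOIN novels c ON c.author_id = p.id

Result:
id | name    | sales
---+---------+------
1  | Le Guin | 11918
2  | Borges  | 32592
3  | Austen  | 41387
4  | Borges  | 9191 
5  | Le Guin | 15501
6  | Austen  | 35435
7  | Austen  | 57539
8  | Austen  | 63249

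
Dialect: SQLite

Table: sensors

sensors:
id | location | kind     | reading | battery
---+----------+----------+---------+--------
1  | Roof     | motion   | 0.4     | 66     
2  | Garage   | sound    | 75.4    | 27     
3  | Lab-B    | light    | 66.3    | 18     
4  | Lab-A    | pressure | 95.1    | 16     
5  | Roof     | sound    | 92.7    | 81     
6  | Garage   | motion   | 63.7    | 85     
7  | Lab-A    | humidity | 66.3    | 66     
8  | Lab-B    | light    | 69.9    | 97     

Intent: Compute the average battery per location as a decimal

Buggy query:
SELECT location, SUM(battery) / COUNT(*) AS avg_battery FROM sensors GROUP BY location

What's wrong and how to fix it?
Bug: SUM(battery) and COUNT(*) are both integers; the division truncates the fractional part

Fix: Cast one side to REAL so the division keeps the fractional part

Corrected query:
SELECT location, SUM(battery) * 1.0 / COUNT(*) AS avg_battery FROM sensors GROUP BY location

Result:
location | avg_battery
---------+------------
Garage   | 56         
Lab-A    | 41         
Lab-B    | 57.5       
Roof     | 73.5       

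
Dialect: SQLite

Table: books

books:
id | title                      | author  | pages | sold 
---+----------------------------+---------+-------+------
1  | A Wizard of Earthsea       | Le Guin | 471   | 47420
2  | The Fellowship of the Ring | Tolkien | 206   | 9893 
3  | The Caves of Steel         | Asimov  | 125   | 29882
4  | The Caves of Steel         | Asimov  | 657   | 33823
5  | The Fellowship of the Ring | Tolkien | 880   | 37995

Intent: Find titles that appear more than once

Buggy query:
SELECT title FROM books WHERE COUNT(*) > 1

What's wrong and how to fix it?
Bug: WHERE can't reference COUNT(*); aggregates are computed after WHERE

Fix: Group first, then use HAVING for the count condition

Corrected query:
SELECT title FROM books GROUP BY title HAVING COUNT(*) > 1

Result:
title                     
--------------------------
The Caves of Steel        
The Fellowship of the Ring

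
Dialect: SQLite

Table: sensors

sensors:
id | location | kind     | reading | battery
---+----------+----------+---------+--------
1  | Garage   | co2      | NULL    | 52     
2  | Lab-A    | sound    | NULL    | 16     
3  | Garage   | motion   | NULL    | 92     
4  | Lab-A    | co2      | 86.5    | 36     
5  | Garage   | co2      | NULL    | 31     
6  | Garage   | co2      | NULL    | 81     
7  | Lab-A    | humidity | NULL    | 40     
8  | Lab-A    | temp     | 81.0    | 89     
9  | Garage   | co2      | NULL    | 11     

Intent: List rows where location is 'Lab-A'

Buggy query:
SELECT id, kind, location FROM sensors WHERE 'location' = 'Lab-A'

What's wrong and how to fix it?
Bug: Single quotes denote string literals in SQL; the column name is being compared as a constant string

Fix: Reference the column as location without single quotes

Corrected query:
SELECT id, kind, location FROM sensors WHERE location = 'Lab-A'

Result:
id | kind     | location
---+----------+---------
2  | sound    | Lab-A   
4  | co2      | Lab-A   
7  | humidity | Lab-A   
8  | temp     | Lab-A   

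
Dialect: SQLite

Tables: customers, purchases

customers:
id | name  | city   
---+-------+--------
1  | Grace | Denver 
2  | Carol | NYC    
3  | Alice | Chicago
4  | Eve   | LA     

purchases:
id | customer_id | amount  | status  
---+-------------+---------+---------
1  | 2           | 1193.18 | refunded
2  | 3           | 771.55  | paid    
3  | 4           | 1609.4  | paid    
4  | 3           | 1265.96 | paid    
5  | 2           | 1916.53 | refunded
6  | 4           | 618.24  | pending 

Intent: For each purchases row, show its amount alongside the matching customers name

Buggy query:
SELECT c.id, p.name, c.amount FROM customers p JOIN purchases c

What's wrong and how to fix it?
Bug: JOIN with no ON clause produces a cartesian product; every purchases row pairs with every customers row

Fix: Specify the join condition linking the foreign key to the parent id

Corrected query:
SELECT c.id, p.name, c.amount FROM customers p JOIN purchases c ON c.customer_id = p.id

Result:
id | name  | amount 
---+-------+--------
1  | Carol | 1193.18
2  | Alice | 771.55 
3  | Eve   | 1609.4 
4  | Alice | 1265.96
5  | Carol | 1916.53
6  | Eve   | 618.24 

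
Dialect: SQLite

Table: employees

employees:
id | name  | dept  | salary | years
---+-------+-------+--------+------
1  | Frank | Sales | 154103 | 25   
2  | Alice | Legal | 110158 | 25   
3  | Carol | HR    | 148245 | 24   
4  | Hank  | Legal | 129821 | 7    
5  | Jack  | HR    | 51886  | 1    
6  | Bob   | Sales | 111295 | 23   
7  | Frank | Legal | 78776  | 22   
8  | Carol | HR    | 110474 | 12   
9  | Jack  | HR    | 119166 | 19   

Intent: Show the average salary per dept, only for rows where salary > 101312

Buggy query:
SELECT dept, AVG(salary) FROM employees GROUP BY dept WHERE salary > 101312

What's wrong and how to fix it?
Bug: WHERE cannot follow GROUP BY

Fix: Place WHERE between FROM and GROUP BY

Corrected query:
SELECT dept, AVG(salary) FROM employees WHERE salary > 101312 GROUP BY dept

Result:
dept  | AVG(salary)  
------+--------------
HR    | 125961.666667
Legal | 119989.5     
Sales | 132699       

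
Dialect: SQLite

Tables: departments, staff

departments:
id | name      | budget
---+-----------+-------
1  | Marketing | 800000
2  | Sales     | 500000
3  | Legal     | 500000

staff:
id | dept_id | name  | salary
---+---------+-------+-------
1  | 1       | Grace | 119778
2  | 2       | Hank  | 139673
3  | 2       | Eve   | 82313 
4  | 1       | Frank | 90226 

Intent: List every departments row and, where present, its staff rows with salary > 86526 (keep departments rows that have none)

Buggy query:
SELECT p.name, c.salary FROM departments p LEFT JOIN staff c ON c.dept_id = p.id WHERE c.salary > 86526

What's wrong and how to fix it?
Bug: A WHERE condition on the right-hand table after LEFT JOIN drops unmatched parents

Fix: Move the right-table condition into the ON clause so unmatched parents are kept

Corrected query:
SELECT p.name, c.salary FROM departments p LEFT JOIN staff c ON c.dept_id = p.id AND c.salary > 86526

Result:
name      | salary
----------+-------
Marketing | 90226 
Marketing | 119778
Sales     | 139673
Legal     | NULL  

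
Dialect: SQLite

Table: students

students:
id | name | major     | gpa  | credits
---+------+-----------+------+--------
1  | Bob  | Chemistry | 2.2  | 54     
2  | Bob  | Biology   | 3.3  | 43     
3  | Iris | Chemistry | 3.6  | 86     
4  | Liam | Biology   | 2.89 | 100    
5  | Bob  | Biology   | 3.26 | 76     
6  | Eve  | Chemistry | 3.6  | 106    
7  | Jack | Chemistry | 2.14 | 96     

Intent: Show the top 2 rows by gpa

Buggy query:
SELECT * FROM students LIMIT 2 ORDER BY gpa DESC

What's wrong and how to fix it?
Bug: ORDER BY cannot follow LIMIT; LIMIT is the final clause

Fix: Sort with ORDER BY, then apply LIMIT

Corrected query:
SELECT * FROM students ORDER BY gpa DESC LIMIT 2

Result:
id | name | major     | gpa | credits
---+------+-----------+-----+--------
3  | Iris | Chemistry | 3.6 | 86     
6  | Eve  | Chemistry | 3.6 | 106    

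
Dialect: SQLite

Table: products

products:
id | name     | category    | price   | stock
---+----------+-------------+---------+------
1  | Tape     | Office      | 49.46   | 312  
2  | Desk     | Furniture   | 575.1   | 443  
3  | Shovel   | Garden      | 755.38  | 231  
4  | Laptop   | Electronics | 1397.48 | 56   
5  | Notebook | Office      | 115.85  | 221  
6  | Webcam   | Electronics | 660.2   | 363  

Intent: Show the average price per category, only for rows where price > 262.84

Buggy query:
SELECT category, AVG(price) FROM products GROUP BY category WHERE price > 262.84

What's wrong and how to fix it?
Bug: WHERE cannot follow GROUP BY

Fix: Move the WHERE clause before GROUP BY

Corrected query:
SELECT category, AVG(price) FROM products WHERE price > 262.84 GROUP BY category

Result:
category    | AVG(price)
------------+-----------
Electronics | 1028.84   
Furniture   | 575.1     
Garden      | 755.38    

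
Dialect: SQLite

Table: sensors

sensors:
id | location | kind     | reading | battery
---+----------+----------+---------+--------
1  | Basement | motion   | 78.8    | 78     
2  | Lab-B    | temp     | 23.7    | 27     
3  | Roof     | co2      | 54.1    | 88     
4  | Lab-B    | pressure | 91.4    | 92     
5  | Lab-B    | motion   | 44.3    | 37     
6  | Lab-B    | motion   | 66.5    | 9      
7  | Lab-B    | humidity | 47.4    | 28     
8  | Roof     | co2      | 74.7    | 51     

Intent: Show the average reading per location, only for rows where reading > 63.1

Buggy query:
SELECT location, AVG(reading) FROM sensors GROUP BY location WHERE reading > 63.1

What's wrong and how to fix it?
Bug: Row-level WHERE must come before GROUP BY in the clause order

Fix: Place WHERE between FROM and GROUP BY

Corrected query:
SELECT location, AVG(reading) FROM sensors WHERE reading > 63.1 GROUP BY location

Result:
location | AVG(reading)
---------+-------------
Basement | 78.8        
Lab-B    | 78.95       
Roof     | 74.7        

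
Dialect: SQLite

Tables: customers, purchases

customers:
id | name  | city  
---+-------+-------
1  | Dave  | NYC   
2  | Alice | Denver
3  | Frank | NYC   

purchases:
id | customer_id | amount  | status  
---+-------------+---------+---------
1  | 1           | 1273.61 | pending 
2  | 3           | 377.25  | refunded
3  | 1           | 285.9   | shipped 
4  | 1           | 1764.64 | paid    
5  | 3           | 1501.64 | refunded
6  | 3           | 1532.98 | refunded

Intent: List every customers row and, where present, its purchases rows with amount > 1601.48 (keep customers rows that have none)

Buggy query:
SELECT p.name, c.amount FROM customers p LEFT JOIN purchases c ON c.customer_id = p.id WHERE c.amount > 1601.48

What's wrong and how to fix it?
Bug: Filtering c.amount in WHERE discards the NULL rows produced by LEFT JOIN, turning it into an inner join

Fix: Put 'c.amount > 1601.48' in the JOIN's ON clause instead of WHERE

Corrected query:
SELECT p.name, c.amount FROM customers p LEFT JOIN purchases c ON c.customer_id = p.id AND c.amount > 1601.48

Result:
name  | amount 
------+--------
Dave  | 1764.64
Alice | NULL   
Frank | NULL   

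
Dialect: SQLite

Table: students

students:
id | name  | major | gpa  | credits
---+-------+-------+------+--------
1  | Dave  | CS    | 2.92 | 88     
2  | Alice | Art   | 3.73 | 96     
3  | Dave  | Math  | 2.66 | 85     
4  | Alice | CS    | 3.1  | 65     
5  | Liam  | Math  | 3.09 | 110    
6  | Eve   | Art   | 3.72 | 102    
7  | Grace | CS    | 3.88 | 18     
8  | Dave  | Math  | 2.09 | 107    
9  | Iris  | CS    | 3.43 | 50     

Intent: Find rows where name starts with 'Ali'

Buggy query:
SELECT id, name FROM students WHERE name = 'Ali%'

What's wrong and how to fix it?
Bug: '=' compares the literal string including the % character; pattern matching needs LIKE

Fix: Replace '=' with LIKE so 'Ali%' is treated as a pattern

Corrected query:
SELECT id, name FROM students WHERE name LIKE 'Ali%'

Result:
id | name 
---+------
2  | Alice
4  | Alice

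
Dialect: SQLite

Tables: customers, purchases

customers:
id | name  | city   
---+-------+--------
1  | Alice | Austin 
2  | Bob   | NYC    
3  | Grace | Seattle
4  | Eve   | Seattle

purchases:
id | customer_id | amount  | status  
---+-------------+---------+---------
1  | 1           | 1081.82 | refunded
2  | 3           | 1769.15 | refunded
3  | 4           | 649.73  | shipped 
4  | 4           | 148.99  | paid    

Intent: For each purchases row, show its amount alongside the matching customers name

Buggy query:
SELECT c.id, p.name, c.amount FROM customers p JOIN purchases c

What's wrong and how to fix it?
Bug: JOIN with no ON clause produces a cartesian product; every purchases row pairs with every customers row

Fix: Add ON c.customer_id = p.id to the JOIN

Corrected query:
SELECT c.id, p.name, c.amount FROM customers p JOIN purchases c ON c.customer_id = p.id

Result:
id | name  | amount 
---+-------+--------
1  | Alice | 1081.82
2  | Grace | 1769.15
3  | Eve   | 649.73 
4  | Eve   | 148.99 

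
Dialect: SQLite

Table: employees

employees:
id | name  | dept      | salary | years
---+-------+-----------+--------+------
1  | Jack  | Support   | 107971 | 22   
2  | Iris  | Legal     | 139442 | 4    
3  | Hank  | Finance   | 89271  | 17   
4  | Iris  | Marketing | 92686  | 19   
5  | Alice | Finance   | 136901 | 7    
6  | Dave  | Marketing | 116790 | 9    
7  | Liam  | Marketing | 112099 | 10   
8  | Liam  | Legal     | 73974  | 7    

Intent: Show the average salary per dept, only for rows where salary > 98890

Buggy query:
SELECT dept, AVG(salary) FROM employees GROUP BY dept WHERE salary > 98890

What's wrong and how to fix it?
Bug: Row-level WHERE must come before GROUP BY in the clause order

Fix: Place WHERE between FROM and GROUP BY

Corrected query:
SELECT dept, AVG(salary) FROM employees WHERE salary > 98890 GROUP BY dept

Result:
dept      | AVG(salary)
----------+------------
Finance   | 136901     
Legal     | 139442     
Marketing | 114444.5   
Support   | 107971     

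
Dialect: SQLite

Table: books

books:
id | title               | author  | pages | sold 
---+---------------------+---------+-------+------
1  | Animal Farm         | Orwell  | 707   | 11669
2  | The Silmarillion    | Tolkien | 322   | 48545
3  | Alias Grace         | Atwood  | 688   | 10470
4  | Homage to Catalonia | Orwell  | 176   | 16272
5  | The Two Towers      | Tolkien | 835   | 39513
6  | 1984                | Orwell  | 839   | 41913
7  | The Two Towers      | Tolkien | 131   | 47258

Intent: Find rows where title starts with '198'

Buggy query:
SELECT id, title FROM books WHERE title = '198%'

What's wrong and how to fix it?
Bug: '=' compares the literal string including the % character; pattern matching needs LIKE

Fix: Replace '=' with LIKE so '198%' is treated as a pattern

Corrected query:
SELECT id, title FROM books WHERE title LIKE '198%'

Result:
id | title
---+------
6  | 1984 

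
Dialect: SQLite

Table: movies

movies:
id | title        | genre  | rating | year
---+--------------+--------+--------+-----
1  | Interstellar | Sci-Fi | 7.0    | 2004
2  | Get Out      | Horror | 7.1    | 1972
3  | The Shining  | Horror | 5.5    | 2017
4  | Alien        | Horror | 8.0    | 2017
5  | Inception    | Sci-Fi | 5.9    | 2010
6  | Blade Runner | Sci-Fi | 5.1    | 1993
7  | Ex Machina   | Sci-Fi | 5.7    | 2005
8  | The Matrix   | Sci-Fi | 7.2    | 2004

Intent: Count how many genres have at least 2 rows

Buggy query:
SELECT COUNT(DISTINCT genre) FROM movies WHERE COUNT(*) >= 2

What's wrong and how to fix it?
Bug: WHERE filters individual rows, not groups, so a group-level COUNT is invalid there

Fix: Use a subquery that GROUPs and filters with HAVING, then count its rows

Corrected query:
SELECT COUNT(*) FROM (SELECT genre FROM movies GROUP BY genre HAVING COUNT(*) >= 2)

Result:
COUNT(*)
--------
2       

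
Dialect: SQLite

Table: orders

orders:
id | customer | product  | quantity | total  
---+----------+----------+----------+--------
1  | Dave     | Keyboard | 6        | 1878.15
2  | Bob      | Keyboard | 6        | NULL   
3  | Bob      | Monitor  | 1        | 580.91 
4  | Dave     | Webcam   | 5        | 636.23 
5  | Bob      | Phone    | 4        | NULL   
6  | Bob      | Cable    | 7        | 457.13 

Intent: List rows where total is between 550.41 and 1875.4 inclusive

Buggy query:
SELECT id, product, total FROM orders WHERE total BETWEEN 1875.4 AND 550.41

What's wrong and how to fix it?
Bug: The bounds are reversed; BETWEEN a AND b requires a <= b to match anything

Fix: Swap the bounds so the smaller value comes first

Corrected query:
SELECT id, product, total FROM orders WHERE total BETWEEN 550.41 AND 1875.4

Result:
id | product | total 
---+---------+-------
3  | Monitor | 580.91
4  | Webcam  | 636.23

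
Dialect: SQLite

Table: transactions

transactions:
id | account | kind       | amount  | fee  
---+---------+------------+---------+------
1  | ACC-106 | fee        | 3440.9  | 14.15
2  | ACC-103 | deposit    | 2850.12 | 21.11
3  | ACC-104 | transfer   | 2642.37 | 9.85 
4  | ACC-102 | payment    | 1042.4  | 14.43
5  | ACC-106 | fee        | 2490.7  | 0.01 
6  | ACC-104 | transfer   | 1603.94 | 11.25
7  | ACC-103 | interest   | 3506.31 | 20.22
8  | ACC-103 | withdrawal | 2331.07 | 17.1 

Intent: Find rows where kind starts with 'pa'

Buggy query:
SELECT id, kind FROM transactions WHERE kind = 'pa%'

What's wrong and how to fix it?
Bug: '=' compares the literal string including the % character; pattern matching needs LIKE

Fix: Replace '=' with LIKE so 'pa%' is treated as a pattern

Corrected query:
SELECT id, kind FROM transactions WHERE kind LIKE 'pa%'

Result:
id | kind   
---+--------
4  | payment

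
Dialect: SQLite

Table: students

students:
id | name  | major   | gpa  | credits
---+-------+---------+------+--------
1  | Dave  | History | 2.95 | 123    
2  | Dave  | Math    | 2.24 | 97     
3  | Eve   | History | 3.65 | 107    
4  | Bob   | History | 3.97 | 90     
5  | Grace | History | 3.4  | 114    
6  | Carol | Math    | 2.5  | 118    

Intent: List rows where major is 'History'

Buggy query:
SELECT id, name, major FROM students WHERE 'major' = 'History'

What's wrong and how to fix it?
Bug: 'major' in single quotes is a string literal, not the column; the comparison is literal-vs-literal and never true

Fix: Remove the quotes around the column name (or use double quotes for an identifier)

Corrected query:
SELECT id, name, major FROM students WHERE major = 'History'

Result:
id | name  | major  
---+-------+--------
1  | Dave  | History
3  | Eve   | History
4  | Bob   | History
5  | Grace | History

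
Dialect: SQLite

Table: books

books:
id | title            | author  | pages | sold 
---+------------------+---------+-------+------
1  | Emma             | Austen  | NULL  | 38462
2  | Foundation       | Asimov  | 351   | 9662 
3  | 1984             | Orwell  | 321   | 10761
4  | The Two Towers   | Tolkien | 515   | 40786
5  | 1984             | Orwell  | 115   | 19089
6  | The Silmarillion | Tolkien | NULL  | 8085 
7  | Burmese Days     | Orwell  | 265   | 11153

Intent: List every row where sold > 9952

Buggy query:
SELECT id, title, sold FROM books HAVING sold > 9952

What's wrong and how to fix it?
Bug: This is a non-aggregate query (no GROUP BY, no aggregates), so in SQLite the HAVING clause is invalid here; a row-level condition belongs in WHERE

Fix: Replace HAVING with WHERE since the condition applies to individual rows

Corrected query:
SELECT id, title, sold FROM books WHERE sold > 9952

Result:
id | title          | sold 
---+----------------+------
1  | Emma           | 38462
3  | 1984           | 10761
4  | The Two Towers | 40786
5  | 1984           | 19089
7  | Burmese Days   | 11153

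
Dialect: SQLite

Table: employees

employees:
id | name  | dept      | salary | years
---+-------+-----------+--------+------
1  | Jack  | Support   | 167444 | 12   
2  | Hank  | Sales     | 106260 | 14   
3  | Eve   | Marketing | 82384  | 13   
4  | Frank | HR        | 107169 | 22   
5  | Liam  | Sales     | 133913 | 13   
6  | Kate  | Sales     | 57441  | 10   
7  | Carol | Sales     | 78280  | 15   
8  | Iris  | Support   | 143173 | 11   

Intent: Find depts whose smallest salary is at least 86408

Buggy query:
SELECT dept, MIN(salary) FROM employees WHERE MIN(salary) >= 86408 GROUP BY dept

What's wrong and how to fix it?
Bug: MIN() in WHERE is a misuse of aggregate

Fix: Use HAVING for the per-group MIN condition

Corrected query:
SELECT dept, MIN(salary) FROM employees GROUP BY dept HAVING MIN(salary) >= 86408

Result:
dept    | MIN(salary)
--------+------------
HR      | 107169     
Support | 143173     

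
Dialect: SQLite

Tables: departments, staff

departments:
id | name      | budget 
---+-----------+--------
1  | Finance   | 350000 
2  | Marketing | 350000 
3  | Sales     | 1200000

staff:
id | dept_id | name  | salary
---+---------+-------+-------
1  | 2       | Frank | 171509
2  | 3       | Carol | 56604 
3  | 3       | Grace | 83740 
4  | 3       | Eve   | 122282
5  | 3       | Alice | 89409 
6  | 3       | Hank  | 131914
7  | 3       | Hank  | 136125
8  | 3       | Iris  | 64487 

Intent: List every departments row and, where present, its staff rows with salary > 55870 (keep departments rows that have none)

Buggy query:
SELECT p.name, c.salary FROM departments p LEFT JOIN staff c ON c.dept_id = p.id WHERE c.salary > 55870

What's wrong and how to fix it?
Bug: A WHERE condition on the right-hand table after LEFT JOIN drops unmatched parents

Fix: Move the right-table condition into the ON clause so unmatched parents are kept

Corrected query:
SELECT p.name, c.salary FROM departments p LEFT JOIN staff c ON c.dept_id = p.id AND c.salary > 55870

Result:
name      | salary
----------+-------
Finance   | NULL  
Marketing | 171509
Sales     | 56604 
Sales     | 64487 
Sales     | 83740 
Sales     | 89409 
Sales     | 122282
Sales     | 131914
Sales     | 136125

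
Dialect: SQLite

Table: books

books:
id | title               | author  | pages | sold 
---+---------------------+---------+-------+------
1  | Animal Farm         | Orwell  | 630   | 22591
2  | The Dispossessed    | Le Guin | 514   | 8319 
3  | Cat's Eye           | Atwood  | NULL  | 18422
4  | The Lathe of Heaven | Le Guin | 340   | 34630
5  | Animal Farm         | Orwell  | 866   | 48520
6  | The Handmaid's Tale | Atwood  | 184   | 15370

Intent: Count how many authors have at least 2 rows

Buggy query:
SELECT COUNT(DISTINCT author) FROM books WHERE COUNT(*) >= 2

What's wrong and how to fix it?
Bug: COUNT(*) cannot appear in WHERE; the per-group count doesn't exist yet

Fix: Use a subquery that GROUPs and filters with HAVING, then count its rows

Corrected query:
SELECT COUNT(*) FROM (SELECT author FROM books GROUP BY author HAVING COUNT(*) >= 2)

Result:
COUNT(*)
--------
3       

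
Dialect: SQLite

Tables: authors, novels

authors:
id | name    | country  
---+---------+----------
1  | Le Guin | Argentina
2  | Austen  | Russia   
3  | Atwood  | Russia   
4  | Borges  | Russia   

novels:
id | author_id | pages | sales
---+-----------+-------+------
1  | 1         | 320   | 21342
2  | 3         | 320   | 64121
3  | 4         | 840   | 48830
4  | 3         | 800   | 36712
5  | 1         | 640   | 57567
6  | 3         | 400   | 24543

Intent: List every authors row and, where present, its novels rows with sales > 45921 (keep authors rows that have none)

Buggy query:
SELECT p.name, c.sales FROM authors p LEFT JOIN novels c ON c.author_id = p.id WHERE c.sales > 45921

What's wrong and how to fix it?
Bug: Filtering c.sales in WHERE discards the NULL rows produced by LEFT JOIN, turning it into an inner join

Fix: Move the right-table condition into the ON clause so unmatched parents are kept

Corrected query:
SELECT p.name, c.sales FROM authors p LEFT JOIN novels c ON c.author_id = p.id AND c.sales > 45921

Result:
name    | sales
--------+------
Le Guin | 57567
Austen  | NULL 
Atwood  | 64121
Borges  | 48830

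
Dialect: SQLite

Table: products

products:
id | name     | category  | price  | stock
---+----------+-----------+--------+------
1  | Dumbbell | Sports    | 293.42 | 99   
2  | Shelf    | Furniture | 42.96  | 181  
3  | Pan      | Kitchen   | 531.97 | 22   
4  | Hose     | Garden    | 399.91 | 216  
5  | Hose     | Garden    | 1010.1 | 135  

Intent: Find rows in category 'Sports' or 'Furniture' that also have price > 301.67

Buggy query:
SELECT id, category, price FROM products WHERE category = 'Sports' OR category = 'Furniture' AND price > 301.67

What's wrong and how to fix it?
Bug: AND binds tighter than OR, so this parses as category = 'Sports' OR (category = 'Furniture' AND price > 301.67)

Fix: Group the OR with parentheses (or use IN), then AND the threshold

Corrected query:
SELECT id, category, price FROM products WHERE (category = 'Sports' OR category = 'Furniture') AND price > 301.67

Result:
(no rows)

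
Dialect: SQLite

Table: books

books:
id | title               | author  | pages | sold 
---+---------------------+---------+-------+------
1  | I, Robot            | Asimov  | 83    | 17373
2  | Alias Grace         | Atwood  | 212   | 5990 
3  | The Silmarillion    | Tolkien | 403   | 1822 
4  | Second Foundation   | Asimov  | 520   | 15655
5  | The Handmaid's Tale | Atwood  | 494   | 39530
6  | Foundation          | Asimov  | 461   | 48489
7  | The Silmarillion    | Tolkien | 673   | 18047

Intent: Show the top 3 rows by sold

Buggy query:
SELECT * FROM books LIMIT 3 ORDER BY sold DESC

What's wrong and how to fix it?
Bug: ORDER BY cannot follow LIMIT; LIMIT is the final clause

Fix: Swap the clauses: ORDER BY first, then LIMIT

Corrected query:
SELECT * FROM books ORDER BY sold DESC LIMIT 3

Result:
id | title               | author  | pages | sold 
---+---------------------+---------+-------+------
6  | Foundation          | Asimov  | 461   | 48489
5  | The Handmaid's Tale | Atwood  | 494   | 39530
7  | The Silmarillion    | Tolkien | 673   | 18047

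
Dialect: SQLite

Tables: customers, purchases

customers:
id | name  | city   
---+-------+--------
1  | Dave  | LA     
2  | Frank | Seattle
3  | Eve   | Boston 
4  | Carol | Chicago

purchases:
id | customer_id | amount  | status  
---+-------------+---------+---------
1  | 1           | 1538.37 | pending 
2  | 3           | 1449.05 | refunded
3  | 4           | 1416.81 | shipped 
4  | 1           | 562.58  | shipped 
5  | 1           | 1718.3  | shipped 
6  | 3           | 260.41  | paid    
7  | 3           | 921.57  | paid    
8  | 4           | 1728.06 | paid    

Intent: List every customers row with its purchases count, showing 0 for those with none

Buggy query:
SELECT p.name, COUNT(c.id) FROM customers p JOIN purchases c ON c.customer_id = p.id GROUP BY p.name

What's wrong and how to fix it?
Bug: INNER JOIN drops customers rows that have no matching purchases rows

Fix: Use LEFT JOIN so parents without children still appear (COUNT(c.id) gives 0)

Corrected query:
SELECT p.name, COUNT(c.id) FROM customers p LEFT JOIN purchases c ON c.customer_id = p.id GROUP BY p.name

Result:
name  | COUNT(c.id)
------+------------
Carol | 2          
Dave  | 3          
Eve   | 3          
Frank | 0          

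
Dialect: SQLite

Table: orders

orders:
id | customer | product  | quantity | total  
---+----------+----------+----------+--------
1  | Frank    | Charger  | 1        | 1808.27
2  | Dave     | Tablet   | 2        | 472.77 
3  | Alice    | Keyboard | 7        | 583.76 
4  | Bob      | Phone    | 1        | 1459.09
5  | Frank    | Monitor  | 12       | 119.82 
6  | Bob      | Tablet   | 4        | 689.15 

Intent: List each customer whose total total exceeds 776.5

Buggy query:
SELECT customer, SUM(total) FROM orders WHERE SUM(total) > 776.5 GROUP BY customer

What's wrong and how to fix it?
Bug: WHERE runs before GROUP BY, so aggregates aren't available there

Fix: Move the aggregate condition to a HAVING clause

Corrected query:
SELECT customer, SUM(total) FROM orders GROUP BY customer HAVING SUM(total) > 776.5

Result:
customer | SUM(total)
---------+-----------
Bob      | 2148.24   
Frank    | 1928.09   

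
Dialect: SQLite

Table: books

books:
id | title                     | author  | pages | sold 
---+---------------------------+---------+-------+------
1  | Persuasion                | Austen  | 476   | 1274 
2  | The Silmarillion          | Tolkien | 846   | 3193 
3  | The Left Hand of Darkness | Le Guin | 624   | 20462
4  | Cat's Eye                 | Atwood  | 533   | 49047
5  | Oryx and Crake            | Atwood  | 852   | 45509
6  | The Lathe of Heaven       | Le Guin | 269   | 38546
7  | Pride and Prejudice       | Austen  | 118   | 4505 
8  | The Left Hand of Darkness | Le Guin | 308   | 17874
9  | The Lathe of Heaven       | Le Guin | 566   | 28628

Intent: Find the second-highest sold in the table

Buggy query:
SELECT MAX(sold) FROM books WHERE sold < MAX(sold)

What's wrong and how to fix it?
Bug: The inner MAX is an aggregate inside WHERE, which is not allowed

Fix: Compute the overall MAX in a subquery, then take MAX of rows below it

Corrected query:
SELECT MAX(sold) FROM books WHERE sold < (SELECT MAX(sold) FROM books)

Result:
MAX(sold)
---------
45509    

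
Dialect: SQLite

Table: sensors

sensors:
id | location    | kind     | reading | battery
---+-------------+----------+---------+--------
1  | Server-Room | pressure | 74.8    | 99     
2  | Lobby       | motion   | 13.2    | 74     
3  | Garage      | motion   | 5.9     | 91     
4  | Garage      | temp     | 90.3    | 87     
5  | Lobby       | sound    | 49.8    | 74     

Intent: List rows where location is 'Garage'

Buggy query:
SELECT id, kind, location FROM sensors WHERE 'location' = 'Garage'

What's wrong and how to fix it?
Bug: Single quotes denote string literals in SQL; the column name is being compared as a constant string

Fix: Remove the quotes around the column name (or use double quotes for an identifier)

Corrected query:
SELECT id, kind, location FROM sensors WHERE location = 'Garage'

Result:
id | kind   | location
---+--------+---------
3  | motion | Garage  
4  | temp   | Garage  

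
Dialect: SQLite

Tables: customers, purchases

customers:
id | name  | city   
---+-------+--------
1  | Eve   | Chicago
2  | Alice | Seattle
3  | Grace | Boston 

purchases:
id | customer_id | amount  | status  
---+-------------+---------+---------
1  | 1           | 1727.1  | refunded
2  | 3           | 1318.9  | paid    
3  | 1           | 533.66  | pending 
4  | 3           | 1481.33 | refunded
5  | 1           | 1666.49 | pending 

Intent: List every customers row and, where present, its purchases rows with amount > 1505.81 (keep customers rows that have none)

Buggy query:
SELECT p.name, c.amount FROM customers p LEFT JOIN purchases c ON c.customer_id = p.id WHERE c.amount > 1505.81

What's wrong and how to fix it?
Bug: Filtering c.amount in WHERE discards the NULL rows produced by LEFT JOIN, turning it into an inner join

Fix: Put 'c.amount > 1505.81' in the JOIN's ON clause instead of WHERE

Corrected query:
SELECT p.name, c.amount FROM customers p LEFT JOIN purchases c ON c.customer_id = p.id AND c.amount > 1505.81

Result:
name  | amount 
------+--------
Eve   | 1666.49
Eve   | 1727.1 
Alice | NULL   
Grace | NULL   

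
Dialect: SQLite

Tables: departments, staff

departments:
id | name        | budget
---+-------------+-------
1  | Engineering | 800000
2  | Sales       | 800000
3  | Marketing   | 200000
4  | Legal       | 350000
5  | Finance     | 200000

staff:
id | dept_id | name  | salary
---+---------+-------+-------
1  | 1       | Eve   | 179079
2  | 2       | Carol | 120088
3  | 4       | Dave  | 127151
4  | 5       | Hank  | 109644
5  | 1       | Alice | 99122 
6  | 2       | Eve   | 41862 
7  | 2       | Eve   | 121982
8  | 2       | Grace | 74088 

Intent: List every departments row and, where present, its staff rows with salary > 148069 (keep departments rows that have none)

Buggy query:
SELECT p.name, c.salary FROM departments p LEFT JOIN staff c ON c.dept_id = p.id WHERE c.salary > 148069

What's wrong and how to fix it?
Bug: A WHERE condition on the right-hand table after LEFT JOIN drops unmatched parents

Fix: Move the right-table condition into the ON clause so unmatched parents are kept

Corrected query:
SELECT p.name, c.salary FROM departments p LEFT JOIN staff c ON c.dept_id = p.id AND c.salary > 148069

Result:
name        | salary
------------+-------
Engineering | 179079
Sales       | NULL  
Marketing   | NULL  
Legal       | NULL  
Finance     | NULL  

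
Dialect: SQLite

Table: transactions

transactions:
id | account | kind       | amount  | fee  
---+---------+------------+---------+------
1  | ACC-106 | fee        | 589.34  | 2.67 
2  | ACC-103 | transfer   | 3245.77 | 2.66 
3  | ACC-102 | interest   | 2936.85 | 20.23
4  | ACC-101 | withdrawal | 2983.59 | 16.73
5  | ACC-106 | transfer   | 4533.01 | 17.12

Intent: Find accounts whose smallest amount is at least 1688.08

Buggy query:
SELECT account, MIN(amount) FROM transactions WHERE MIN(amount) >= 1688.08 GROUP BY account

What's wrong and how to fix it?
Bug: Aggregates like MIN are computed per group after WHERE runs

Fix: Replace WHERE with HAVING after the GROUP BY

Corrected query:
SELECT account, MIN(amount) FROM transactions GROUP BY account HAVING MIN(amount) >= 1688.08

Result:
account | MIN(amount)
--------+------------
ACC-101 | 2983.59    
ACC-102 | 2936.85    
ACC-103 | 3245.77    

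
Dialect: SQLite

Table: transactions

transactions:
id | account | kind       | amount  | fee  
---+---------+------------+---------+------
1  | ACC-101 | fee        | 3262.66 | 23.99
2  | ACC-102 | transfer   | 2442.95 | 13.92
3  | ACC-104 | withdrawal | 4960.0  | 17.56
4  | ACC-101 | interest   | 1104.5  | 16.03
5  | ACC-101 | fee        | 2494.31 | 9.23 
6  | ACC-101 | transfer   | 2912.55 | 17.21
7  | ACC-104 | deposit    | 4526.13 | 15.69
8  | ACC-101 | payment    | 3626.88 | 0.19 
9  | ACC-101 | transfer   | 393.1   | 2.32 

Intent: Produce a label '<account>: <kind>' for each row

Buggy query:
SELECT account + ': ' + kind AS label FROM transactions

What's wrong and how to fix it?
Bug: '+' is numeric addition; on text columns SQLite converts them to 0 instead of concatenating

Fix: Replace + with || to concatenate text

Corrected query:
SELECT account || ': ' || kind AS label FROM transactions

Result:
label              
-------------------
ACC-101: fee       
ACC-102: transfer  
ACC-104: withdrawal
ACC-101: interest  
ACC-101: fee       
ACC-101: transfer  
ACC-104: deposit   
ACC-101: payment   
ACC-101: transfer  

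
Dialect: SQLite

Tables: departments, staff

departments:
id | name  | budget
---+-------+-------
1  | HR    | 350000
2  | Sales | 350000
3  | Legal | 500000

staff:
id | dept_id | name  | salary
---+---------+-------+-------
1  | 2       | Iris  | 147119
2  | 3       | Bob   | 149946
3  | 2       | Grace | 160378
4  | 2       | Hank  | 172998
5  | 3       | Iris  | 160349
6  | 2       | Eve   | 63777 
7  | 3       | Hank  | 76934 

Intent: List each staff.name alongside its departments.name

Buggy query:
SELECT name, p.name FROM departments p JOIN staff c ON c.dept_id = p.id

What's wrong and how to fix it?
Bug: 'name' exists in both joined tables, so the database can't tell which one is meant

Fix: Qualify the column with its table alias (c.name)

Corrected query:
SELECT c.name, p.name FROM departments p JOIN staff c ON c.dept_id = p.id

Result:
name  | name 
------+------
Iris  | Sales
Bob   | Legal
Grace | Sales
Hank  | Sales
Iris  | Legal
Eve   | Sales
Hank  | Legal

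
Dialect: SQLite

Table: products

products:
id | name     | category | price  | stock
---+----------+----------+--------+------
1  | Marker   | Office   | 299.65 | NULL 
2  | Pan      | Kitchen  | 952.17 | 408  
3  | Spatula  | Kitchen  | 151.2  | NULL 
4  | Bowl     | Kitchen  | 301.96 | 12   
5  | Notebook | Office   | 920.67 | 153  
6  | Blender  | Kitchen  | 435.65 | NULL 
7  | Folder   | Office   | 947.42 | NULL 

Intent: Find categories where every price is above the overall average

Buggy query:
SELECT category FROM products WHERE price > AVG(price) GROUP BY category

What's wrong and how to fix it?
Bug: AVG() is an aggregate; it can't sit directly in WHERE

Fix: Compute the overall average in a scalar subquery and compare each group's MIN against it in HAVING

Corrected query:
SELECT category FROM products GROUP BY category HAVING MIN(price) > (SELECT AVG(price) FROM products)

Result:
(no rows)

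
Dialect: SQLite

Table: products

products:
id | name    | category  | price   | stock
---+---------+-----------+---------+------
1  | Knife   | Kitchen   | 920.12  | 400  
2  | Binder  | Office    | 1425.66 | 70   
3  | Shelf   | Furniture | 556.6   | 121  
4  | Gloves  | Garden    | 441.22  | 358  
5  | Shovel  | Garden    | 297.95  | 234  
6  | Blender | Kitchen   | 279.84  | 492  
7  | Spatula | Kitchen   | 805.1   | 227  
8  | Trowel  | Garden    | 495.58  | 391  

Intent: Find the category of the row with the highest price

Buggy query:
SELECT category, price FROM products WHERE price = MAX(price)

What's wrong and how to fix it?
Bug: WHERE is evaluated per row; an aggregate over the whole table isn't defined there

Fix: Use a subquery: WHERE price = (SELECT MAX(price) FROM products)

Corrected query:
SELECT category, price FROM products WHERE price = (SELECT MAX(price) FROM products)

Result:
category | price  
---------+--------
Office   | 1425.66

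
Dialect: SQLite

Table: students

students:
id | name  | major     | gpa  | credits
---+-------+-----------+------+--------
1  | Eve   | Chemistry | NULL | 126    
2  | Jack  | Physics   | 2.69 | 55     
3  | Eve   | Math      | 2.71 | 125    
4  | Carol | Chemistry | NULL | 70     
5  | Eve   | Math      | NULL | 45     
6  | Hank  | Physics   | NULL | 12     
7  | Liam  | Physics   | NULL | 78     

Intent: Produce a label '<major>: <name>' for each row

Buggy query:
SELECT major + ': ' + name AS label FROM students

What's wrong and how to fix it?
Bug: SQLite uses || for string concatenation; + coerces text to numbers (yielding 0)

Fix: Replace + with || to concatenate text

Corrected query:
SELECT major || ': ' || name AS label FROM students

Result:
label           
----------------
Chemistry: Eve  
Physics: Jack   
Math: Eve       
Chemistry: Carol
Math: Eve       
Physics: Hank   
Physics: Liam   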